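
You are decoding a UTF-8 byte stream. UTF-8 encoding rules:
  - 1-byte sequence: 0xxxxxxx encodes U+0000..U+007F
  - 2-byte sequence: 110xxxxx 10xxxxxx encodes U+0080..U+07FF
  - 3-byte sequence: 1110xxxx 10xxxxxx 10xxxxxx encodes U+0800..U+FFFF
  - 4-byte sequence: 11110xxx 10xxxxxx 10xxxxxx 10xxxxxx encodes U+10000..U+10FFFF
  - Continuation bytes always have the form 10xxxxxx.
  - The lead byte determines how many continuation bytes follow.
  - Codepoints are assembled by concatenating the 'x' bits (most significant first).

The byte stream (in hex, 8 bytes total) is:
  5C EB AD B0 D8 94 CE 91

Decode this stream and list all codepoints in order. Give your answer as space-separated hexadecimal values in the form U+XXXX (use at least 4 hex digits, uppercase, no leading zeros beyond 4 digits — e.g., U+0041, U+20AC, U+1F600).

Byte[0]=5C: 1-byte ASCII. cp=U+005C
Byte[1]=EB: 3-byte lead, need 2 cont bytes. acc=0xB
Byte[2]=AD: continuation. acc=(acc<<6)|0x2D=0x2ED
Byte[3]=B0: continuation. acc=(acc<<6)|0x30=0xBB70
Completed: cp=U+BB70 (starts at byte 1)
Byte[4]=D8: 2-byte lead, need 1 cont bytes. acc=0x18
Byte[5]=94: continuation. acc=(acc<<6)|0x14=0x614
Completed: cp=U+0614 (starts at byte 4)
Byte[6]=CE: 2-byte lead, need 1 cont bytes. acc=0xE
Byte[7]=91: continuation. acc=(acc<<6)|0x11=0x391
Completed: cp=U+0391 (starts at byte 6)

Answer: U+005C U+BB70 U+0614 U+0391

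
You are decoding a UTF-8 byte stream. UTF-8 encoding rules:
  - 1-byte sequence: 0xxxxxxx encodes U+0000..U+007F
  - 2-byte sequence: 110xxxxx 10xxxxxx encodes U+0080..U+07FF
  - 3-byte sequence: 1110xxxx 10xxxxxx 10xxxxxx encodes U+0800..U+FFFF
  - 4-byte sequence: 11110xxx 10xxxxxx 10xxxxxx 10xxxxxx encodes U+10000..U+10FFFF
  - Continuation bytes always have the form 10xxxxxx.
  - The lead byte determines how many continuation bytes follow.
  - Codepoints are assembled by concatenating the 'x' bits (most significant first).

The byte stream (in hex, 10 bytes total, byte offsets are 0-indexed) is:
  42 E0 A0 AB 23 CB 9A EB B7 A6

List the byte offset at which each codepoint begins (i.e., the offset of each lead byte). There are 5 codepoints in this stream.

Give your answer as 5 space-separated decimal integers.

Byte[0]=42: 1-byte ASCII. cp=U+0042
Byte[1]=E0: 3-byte lead, need 2 cont bytes. acc=0x0
Byte[2]=A0: continuation. acc=(acc<<6)|0x20=0x20
Byte[3]=AB: continuation. acc=(acc<<6)|0x2B=0x82B
Completed: cp=U+082B (starts at byte 1)
Byte[4]=23: 1-byte ASCII. cp=U+0023
Byte[5]=CB: 2-byte lead, need 1 cont bytes. acc=0xB
Byte[6]=9A: continuation. acc=(acc<<6)|0x1A=0x2DA
Completed: cp=U+02DA (starts at byte 5)
Byte[7]=EB: 3-byte lead, need 2 cont bytes. acc=0xB
Byte[8]=B7: continuation. acc=(acc<<6)|0x37=0x2F7
Byte[9]=A6: continuation. acc=(acc<<6)|0x26=0xBDE6
Completed: cp=U+BDE6 (starts at byte 7)

Answer: 0 1 4 5 7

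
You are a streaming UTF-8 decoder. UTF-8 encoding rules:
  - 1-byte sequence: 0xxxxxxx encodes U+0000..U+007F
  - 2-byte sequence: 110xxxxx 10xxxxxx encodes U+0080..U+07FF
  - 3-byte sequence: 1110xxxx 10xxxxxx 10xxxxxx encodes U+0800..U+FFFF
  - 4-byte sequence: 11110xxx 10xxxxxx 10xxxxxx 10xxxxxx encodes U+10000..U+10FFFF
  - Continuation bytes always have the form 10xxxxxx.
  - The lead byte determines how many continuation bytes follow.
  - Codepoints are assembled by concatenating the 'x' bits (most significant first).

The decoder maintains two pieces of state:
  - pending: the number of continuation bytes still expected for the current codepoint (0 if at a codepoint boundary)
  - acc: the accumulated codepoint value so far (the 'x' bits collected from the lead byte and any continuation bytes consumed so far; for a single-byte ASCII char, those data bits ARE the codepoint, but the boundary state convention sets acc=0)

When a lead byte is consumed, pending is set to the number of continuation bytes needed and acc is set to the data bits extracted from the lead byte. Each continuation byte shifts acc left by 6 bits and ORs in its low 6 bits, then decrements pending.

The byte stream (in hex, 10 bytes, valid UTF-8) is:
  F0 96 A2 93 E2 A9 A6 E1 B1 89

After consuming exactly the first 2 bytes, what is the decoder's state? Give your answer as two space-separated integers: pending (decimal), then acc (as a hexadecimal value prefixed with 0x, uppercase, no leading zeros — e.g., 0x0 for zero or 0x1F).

Byte[0]=F0: 4-byte lead. pending=3, acc=0x0
Byte[1]=96: continuation. acc=(acc<<6)|0x16=0x16, pending=2

Answer: 2 0x16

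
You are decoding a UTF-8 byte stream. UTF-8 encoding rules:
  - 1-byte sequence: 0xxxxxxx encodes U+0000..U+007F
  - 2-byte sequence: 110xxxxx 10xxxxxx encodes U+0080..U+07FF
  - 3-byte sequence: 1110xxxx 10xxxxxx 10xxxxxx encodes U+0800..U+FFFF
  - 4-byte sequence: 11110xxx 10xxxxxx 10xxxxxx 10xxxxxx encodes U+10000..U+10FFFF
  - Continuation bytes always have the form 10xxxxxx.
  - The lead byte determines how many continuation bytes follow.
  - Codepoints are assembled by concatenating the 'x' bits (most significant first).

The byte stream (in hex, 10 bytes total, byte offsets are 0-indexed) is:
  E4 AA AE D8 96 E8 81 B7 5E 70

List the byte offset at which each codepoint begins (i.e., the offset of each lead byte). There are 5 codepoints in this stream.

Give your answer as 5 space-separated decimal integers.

Answer: 0 3 5 8 9

Derivation:
Byte[0]=E4: 3-byte lead, need 2 cont bytes. acc=0x4
Byte[1]=AA: continuation. acc=(acc<<6)|0x2A=0x12A
Byte[2]=AE: continuation. acc=(acc<<6)|0x2E=0x4AAE
Completed: cp=U+4AAE (starts at byte 0)
Byte[3]=D8: 2-byte lead, need 1 cont bytes. acc=0x18
Byte[4]=96: continuation. acc=(acc<<6)|0x16=0x616
Completed: cp=U+0616 (starts at byte 3)
Byte[5]=E8: 3-byte lead, need 2 cont bytes. acc=0x8
Byte[6]=81: continuation. acc=(acc<<6)|0x01=0x201
Byte[7]=B7: continuation. acc=(acc<<6)|0x37=0x8077
Completed: cp=U+8077 (starts at byte 5)
Byte[8]=5E: 1-byte ASCII. cp=U+005E
Byte[9]=70: 1-byte ASCII. cp=U+0070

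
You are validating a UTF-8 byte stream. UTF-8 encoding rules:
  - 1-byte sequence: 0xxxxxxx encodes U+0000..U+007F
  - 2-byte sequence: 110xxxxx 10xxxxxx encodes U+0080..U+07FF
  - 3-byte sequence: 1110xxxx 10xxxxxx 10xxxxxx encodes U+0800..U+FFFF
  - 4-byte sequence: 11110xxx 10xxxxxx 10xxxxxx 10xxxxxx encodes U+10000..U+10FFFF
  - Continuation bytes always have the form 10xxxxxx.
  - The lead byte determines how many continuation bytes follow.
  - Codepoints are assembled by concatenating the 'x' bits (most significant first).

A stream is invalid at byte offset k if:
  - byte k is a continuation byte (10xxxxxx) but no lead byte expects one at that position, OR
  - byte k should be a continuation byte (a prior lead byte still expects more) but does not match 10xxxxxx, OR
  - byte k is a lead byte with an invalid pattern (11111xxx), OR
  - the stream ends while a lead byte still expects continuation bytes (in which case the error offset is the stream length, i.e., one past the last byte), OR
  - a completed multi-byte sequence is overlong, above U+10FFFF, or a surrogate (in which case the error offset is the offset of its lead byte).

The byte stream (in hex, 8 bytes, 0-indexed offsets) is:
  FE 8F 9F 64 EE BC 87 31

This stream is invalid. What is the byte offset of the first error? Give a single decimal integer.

Byte[0]=FE: INVALID lead byte (not 0xxx/110x/1110/11110)

Answer: 0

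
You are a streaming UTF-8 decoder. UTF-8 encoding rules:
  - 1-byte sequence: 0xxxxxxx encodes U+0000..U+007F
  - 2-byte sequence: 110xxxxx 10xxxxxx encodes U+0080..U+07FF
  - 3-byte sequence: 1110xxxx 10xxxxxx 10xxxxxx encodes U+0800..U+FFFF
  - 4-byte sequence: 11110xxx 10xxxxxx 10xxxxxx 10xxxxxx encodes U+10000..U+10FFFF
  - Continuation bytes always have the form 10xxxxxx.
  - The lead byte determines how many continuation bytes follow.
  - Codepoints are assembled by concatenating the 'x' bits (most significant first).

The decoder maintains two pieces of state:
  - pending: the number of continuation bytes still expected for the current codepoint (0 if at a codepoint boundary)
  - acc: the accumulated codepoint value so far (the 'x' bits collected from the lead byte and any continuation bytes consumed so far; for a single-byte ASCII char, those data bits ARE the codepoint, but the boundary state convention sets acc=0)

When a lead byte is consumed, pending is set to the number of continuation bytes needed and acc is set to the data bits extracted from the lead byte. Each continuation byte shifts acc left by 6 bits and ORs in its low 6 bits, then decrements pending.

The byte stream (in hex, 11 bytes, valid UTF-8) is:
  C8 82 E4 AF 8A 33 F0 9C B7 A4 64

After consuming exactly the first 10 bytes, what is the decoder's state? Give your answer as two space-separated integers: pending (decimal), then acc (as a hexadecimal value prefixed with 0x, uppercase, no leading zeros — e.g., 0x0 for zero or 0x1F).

Answer: 0 0x1CDE4

Derivation:
Byte[0]=C8: 2-byte lead. pending=1, acc=0x8
Byte[1]=82: continuation. acc=(acc<<6)|0x02=0x202, pending=0
Byte[2]=E4: 3-byte lead. pending=2, acc=0x4
Byte[3]=AF: continuation. acc=(acc<<6)|0x2F=0x12F, pending=1
Byte[4]=8A: continuation. acc=(acc<<6)|0x0A=0x4BCA, pending=0
Byte[5]=33: 1-byte. pending=0, acc=0x0
Byte[6]=F0: 4-byte lead. pending=3, acc=0x0
Byte[7]=9C: continuation. acc=(acc<<6)|0x1C=0x1C, pending=2
Byte[8]=B7: continuation. acc=(acc<<6)|0x37=0x737, pending=1
Byte[9]=A4: continuation. acc=(acc<<6)|0x24=0x1CDE4, pending=0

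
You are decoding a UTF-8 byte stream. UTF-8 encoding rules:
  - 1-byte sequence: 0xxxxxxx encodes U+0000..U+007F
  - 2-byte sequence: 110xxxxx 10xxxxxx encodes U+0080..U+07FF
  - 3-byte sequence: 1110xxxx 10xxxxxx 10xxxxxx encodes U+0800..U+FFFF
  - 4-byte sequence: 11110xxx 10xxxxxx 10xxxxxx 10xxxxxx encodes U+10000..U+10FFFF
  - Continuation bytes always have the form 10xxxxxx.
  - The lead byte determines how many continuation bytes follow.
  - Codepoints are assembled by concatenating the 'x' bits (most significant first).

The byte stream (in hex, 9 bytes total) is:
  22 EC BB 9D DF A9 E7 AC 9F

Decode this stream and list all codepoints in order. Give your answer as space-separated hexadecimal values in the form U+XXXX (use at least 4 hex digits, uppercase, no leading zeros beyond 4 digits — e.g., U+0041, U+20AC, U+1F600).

Byte[0]=22: 1-byte ASCII. cp=U+0022
Byte[1]=EC: 3-byte lead, need 2 cont bytes. acc=0xC
Byte[2]=BB: continuation. acc=(acc<<6)|0x3B=0x33B
Byte[3]=9D: continuation. acc=(acc<<6)|0x1D=0xCEDD
Completed: cp=U+CEDD (starts at byte 1)
Byte[4]=DF: 2-byte lead, need 1 cont bytes. acc=0x1F
Byte[5]=A9: continuation. acc=(acc<<6)|0x29=0x7E9
Completed: cp=U+07E9 (starts at byte 4)
Byte[6]=E7: 3-byte lead, need 2 cont bytes. acc=0x7
Byte[7]=AC: continuation. acc=(acc<<6)|0x2C=0x1EC
Byte[8]=9F: continuation. acc=(acc<<6)|0x1F=0x7B1F
Completed: cp=U+7B1F (starts at byte 6)

Answer: U+0022 U+CEDD U+07E9 U+7B1F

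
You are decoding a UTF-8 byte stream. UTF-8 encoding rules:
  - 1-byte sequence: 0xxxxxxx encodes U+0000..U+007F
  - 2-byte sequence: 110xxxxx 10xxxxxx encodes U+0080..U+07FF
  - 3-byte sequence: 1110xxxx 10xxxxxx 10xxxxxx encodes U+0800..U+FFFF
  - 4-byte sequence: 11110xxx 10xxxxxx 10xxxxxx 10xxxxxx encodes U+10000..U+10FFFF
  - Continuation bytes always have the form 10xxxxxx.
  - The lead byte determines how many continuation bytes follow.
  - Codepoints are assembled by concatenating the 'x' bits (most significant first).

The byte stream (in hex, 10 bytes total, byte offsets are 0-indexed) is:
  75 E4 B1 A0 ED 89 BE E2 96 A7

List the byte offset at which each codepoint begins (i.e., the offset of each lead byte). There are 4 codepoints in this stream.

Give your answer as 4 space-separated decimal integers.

Byte[0]=75: 1-byte ASCII. cp=U+0075
Byte[1]=E4: 3-byte lead, need 2 cont bytes. acc=0x4
Byte[2]=B1: continuation. acc=(acc<<6)|0x31=0x131
Byte[3]=A0: continuation. acc=(acc<<6)|0x20=0x4C60
Completed: cp=U+4C60 (starts at byte 1)
Byte[4]=ED: 3-byte lead, need 2 cont bytes. acc=0xD
Byte[5]=89: continuation. acc=(acc<<6)|0x09=0x349
Byte[6]=BE: continuation. acc=(acc<<6)|0x3E=0xD27E
Completed: cp=U+D27E (starts at byte 4)
Byte[7]=E2: 3-byte lead, need 2 cont bytes. acc=0x2
Byte[8]=96: continuation. acc=(acc<<6)|0x16=0x96
Byte[9]=A7: continuation. acc=(acc<<6)|0x27=0x25A7
Completed: cp=U+25A7 (starts at byte 7)

Answer: 0 1 4 7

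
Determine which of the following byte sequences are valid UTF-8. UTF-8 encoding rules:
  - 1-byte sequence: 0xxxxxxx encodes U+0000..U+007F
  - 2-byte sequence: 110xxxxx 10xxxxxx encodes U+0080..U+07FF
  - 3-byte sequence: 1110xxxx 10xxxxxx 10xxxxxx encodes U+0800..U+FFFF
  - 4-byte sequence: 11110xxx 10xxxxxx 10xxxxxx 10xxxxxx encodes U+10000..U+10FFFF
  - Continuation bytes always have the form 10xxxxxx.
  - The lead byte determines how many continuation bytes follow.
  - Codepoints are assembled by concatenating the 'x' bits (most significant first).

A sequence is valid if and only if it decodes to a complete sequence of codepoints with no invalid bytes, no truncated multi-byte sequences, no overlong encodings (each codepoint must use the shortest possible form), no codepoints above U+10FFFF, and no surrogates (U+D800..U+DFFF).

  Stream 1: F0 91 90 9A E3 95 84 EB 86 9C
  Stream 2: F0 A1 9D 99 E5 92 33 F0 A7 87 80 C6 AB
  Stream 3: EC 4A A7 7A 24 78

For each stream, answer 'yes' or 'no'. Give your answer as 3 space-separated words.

Stream 1: decodes cleanly. VALID
Stream 2: error at byte offset 6. INVALID
Stream 3: error at byte offset 1. INVALID

Answer: yes no no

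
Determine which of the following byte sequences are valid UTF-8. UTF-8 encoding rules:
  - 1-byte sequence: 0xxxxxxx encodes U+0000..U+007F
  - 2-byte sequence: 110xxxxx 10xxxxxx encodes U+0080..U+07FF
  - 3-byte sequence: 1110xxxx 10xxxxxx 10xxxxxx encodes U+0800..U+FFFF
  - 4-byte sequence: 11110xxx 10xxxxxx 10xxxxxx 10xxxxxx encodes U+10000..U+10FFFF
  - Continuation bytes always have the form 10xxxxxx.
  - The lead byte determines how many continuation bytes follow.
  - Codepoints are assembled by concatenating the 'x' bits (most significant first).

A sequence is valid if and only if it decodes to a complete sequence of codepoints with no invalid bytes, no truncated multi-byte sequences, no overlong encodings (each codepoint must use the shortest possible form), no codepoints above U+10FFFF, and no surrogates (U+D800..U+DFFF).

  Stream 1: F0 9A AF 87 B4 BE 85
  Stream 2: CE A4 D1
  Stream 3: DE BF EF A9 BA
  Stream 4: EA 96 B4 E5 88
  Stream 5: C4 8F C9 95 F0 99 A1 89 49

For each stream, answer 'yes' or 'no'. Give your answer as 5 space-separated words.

Answer: no no yes no yes

Derivation:
Stream 1: error at byte offset 4. INVALID
Stream 2: error at byte offset 3. INVALID
Stream 3: decodes cleanly. VALID
Stream 4: error at byte offset 5. INVALID
Stream 5: decodes cleanly. VALID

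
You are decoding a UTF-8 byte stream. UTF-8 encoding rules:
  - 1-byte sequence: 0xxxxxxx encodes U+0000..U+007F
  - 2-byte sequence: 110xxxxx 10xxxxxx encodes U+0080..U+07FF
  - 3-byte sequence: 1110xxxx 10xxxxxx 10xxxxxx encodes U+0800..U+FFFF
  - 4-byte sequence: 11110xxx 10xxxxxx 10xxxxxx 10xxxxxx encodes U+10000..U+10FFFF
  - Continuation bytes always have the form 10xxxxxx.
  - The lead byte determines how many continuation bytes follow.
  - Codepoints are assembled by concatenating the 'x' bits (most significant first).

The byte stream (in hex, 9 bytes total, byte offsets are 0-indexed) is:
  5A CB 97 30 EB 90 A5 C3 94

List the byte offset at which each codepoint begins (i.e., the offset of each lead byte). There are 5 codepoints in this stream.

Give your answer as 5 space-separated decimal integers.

Answer: 0 1 3 4 7

Derivation:
Byte[0]=5A: 1-byte ASCII. cp=U+005A
Byte[1]=CB: 2-byte lead, need 1 cont bytes. acc=0xB
Byte[2]=97: continuation. acc=(acc<<6)|0x17=0x2D7
Completed: cp=U+02D7 (starts at byte 1)
Byte[3]=30: 1-byte ASCII. cp=U+0030
Byte[4]=EB: 3-byte lead, need 2 cont bytes. acc=0xB
Byte[5]=90: continuation. acc=(acc<<6)|0x10=0x2D0
Byte[6]=A5: continuation. acc=(acc<<6)|0x25=0xB425
Completed: cp=U+B425 (starts at byte 4)
Byte[7]=C3: 2-byte lead, need 1 cont bytes. acc=0x3
Byte[8]=94: continuation. acc=(acc<<6)|0x14=0xD4
Completed: cp=U+00D4 (starts at byte 7)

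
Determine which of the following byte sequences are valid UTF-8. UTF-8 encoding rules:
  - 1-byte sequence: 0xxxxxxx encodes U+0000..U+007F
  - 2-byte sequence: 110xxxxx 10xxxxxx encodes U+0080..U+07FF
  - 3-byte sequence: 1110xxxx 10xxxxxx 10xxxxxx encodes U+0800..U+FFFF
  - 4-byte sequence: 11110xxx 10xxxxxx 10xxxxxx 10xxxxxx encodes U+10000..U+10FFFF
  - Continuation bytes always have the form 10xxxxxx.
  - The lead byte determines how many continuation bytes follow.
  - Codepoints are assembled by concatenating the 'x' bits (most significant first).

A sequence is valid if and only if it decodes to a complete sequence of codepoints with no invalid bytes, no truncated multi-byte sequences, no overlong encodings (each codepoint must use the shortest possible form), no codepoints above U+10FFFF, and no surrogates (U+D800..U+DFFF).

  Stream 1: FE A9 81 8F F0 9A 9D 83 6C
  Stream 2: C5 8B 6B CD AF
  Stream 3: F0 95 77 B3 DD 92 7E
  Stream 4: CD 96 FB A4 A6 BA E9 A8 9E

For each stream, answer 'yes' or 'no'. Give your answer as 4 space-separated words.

Stream 1: error at byte offset 0. INVALID
Stream 2: decodes cleanly. VALID
Stream 3: error at byte offset 2. INVALID
Stream 4: error at byte offset 2. INVALID

Answer: no yes no no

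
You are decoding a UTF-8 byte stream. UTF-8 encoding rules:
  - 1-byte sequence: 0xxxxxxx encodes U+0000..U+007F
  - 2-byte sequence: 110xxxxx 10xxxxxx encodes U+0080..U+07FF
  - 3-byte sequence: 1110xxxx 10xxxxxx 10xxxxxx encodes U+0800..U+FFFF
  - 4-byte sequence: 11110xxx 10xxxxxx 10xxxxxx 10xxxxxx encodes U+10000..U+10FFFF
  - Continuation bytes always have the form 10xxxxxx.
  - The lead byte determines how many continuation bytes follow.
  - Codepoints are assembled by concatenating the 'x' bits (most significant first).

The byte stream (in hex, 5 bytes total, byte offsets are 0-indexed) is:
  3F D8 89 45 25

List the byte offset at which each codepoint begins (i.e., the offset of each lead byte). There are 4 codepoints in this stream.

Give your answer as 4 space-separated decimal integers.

Byte[0]=3F: 1-byte ASCII. cp=U+003F
Byte[1]=D8: 2-byte lead, need 1 cont bytes. acc=0x18
Byte[2]=89: continuation. acc=(acc<<6)|0x09=0x609
Completed: cp=U+0609 (starts at byte 1)
Byte[3]=45: 1-byte ASCII. cp=U+0045
Byte[4]=25: 1-byte ASCII. cp=U+0025

Answer: 0 1 3 4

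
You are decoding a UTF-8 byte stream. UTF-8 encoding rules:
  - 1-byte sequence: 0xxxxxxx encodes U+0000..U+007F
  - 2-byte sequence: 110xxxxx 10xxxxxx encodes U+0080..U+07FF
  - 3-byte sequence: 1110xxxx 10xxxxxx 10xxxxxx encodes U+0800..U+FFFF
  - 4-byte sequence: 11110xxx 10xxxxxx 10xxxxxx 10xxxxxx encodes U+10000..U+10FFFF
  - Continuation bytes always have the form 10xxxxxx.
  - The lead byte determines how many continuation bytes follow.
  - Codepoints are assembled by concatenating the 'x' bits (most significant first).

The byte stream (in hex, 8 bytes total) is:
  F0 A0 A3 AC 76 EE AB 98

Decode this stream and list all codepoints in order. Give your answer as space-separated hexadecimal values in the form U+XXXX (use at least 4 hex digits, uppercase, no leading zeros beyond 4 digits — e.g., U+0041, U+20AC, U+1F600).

Answer: U+208EC U+0076 U+EAD8

Derivation:
Byte[0]=F0: 4-byte lead, need 3 cont bytes. acc=0x0
Byte[1]=A0: continuation. acc=(acc<<6)|0x20=0x20
Byte[2]=A3: continuation. acc=(acc<<6)|0x23=0x823
Byte[3]=AC: continuation. acc=(acc<<6)|0x2C=0x208EC
Completed: cp=U+208EC (starts at byte 0)
Byte[4]=76: 1-byte ASCII. cp=U+0076
Byte[5]=EE: 3-byte lead, need 2 cont bytes. acc=0xE
Byte[6]=AB: continuation. acc=(acc<<6)|0x2B=0x3AB
Byte[7]=98: continuation. acc=(acc<<6)|0x18=0xEAD8
Completed: cp=U+EAD8 (starts at byte 5)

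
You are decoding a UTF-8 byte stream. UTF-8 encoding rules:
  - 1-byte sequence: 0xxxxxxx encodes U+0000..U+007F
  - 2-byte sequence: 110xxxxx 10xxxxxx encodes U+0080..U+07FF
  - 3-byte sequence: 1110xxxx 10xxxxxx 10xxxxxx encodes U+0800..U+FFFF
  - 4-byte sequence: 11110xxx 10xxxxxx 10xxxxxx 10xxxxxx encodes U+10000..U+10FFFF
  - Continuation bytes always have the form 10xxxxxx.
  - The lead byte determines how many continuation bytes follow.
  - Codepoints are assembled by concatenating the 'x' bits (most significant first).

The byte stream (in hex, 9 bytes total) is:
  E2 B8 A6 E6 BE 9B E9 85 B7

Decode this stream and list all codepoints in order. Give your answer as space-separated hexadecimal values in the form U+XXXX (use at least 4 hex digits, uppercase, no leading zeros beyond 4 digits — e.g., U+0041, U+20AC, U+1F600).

Byte[0]=E2: 3-byte lead, need 2 cont bytes. acc=0x2
Byte[1]=B8: continuation. acc=(acc<<6)|0x38=0xB8
Byte[2]=A6: continuation. acc=(acc<<6)|0x26=0x2E26
Completed: cp=U+2E26 (starts at byte 0)
Byte[3]=E6: 3-byte lead, need 2 cont bytes. acc=0x6
Byte[4]=BE: continuation. acc=(acc<<6)|0x3E=0x1BE
Byte[5]=9B: continuation. acc=(acc<<6)|0x1B=0x6F9B
Completed: cp=U+6F9B (starts at byte 3)
Byte[6]=E9: 3-byte lead, need 2 cont bytes. acc=0x9
Byte[7]=85: continuation. acc=(acc<<6)|0x05=0x245
Byte[8]=B7: continuation. acc=(acc<<6)|0x37=0x9177
Completed: cp=U+9177 (starts at byte 6)

Answer: U+2E26 U+6F9B U+9177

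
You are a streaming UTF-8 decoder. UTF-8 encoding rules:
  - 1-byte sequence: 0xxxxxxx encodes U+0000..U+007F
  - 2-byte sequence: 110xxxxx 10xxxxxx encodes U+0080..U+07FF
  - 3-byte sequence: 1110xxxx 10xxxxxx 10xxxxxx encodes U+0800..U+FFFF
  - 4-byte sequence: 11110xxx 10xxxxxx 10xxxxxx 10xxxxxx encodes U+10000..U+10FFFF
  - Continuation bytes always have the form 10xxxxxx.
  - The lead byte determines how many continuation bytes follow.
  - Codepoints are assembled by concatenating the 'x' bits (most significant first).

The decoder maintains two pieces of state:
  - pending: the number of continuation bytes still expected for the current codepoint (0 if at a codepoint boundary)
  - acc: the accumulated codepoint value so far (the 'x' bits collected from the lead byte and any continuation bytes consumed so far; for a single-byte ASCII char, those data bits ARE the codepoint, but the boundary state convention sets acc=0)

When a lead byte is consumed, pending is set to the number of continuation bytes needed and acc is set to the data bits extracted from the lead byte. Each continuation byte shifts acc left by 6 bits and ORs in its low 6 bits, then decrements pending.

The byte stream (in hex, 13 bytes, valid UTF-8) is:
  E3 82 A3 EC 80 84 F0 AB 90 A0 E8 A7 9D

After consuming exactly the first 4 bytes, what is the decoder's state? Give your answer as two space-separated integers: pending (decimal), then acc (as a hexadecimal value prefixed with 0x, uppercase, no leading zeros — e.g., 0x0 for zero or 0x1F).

Byte[0]=E3: 3-byte lead. pending=2, acc=0x3
Byte[1]=82: continuation. acc=(acc<<6)|0x02=0xC2, pending=1
Byte[2]=A3: continuation. acc=(acc<<6)|0x23=0x30A3, pending=0
Byte[3]=EC: 3-byte lead. pending=2, acc=0xC

Answer: 2 0xC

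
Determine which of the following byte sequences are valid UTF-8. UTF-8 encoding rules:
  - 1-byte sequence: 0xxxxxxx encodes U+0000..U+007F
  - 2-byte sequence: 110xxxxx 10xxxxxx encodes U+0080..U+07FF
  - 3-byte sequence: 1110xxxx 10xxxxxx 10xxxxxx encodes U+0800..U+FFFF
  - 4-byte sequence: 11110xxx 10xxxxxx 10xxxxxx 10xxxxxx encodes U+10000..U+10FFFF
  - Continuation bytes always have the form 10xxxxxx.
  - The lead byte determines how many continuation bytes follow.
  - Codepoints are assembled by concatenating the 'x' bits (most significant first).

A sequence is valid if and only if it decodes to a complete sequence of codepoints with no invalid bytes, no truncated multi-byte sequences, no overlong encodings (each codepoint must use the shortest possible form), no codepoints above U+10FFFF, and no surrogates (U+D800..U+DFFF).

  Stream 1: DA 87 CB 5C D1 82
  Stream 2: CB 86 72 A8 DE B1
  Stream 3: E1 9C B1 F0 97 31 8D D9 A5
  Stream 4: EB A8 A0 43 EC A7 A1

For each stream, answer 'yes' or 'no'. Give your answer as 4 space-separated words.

Answer: no no no yes

Derivation:
Stream 1: error at byte offset 3. INVALID
Stream 2: error at byte offset 3. INVALID
Stream 3: error at byte offset 5. INVALID
Stream 4: decodes cleanly. VALID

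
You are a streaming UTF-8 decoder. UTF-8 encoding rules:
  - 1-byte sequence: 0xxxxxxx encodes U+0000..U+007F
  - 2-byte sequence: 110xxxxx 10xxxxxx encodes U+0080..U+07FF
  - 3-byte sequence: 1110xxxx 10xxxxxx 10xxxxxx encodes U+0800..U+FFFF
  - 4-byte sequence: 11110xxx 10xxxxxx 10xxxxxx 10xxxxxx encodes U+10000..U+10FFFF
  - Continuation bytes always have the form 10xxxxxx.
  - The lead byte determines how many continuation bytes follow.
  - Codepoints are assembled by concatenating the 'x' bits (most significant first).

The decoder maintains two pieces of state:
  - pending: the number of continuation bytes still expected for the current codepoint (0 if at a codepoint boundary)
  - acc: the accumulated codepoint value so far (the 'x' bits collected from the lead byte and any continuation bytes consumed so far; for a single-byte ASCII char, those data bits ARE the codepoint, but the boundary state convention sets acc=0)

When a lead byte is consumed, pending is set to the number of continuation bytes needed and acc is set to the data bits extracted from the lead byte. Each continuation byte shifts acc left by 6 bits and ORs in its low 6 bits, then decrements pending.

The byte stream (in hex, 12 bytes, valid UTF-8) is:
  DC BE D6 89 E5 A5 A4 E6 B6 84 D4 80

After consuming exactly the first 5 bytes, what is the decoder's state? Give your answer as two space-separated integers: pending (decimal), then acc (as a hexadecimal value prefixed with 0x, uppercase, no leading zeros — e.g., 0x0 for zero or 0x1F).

Byte[0]=DC: 2-byte lead. pending=1, acc=0x1C
Byte[1]=BE: continuation. acc=(acc<<6)|0x3E=0x73E, pending=0
Byte[2]=D6: 2-byte lead. pending=1, acc=0x16
Byte[3]=89: continuation. acc=(acc<<6)|0x09=0x589, pending=0
Byte[4]=E5: 3-byte lead. pending=2, acc=0x5

Answer: 2 0x5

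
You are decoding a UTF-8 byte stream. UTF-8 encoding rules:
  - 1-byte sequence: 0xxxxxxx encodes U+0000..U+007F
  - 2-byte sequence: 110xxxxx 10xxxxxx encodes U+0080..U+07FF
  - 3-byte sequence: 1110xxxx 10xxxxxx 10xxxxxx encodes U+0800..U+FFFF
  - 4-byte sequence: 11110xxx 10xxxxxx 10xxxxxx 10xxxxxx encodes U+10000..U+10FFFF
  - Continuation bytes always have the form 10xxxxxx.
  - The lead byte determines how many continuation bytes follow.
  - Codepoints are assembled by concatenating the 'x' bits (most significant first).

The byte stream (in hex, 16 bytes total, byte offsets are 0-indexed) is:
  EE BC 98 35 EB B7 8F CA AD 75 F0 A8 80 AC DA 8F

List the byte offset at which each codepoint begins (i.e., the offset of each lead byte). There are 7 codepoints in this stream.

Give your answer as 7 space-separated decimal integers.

Byte[0]=EE: 3-byte lead, need 2 cont bytes. acc=0xE
Byte[1]=BC: continuation. acc=(acc<<6)|0x3C=0x3BC
Byte[2]=98: continuation. acc=(acc<<6)|0x18=0xEF18
Completed: cp=U+EF18 (starts at byte 0)
Byte[3]=35: 1-byte ASCII. cp=U+0035
Byte[4]=EB: 3-byte lead, need 2 cont bytes. acc=0xB
Byte[5]=B7: continuation. acc=(acc<<6)|0x37=0x2F7
Byte[6]=8F: continuation. acc=(acc<<6)|0x0F=0xBDCF
Completed: cp=U+BDCF (starts at byte 4)
Byte[7]=CA: 2-byte lead, need 1 cont bytes. acc=0xA
Byte[8]=AD: continuation. acc=(acc<<6)|0x2D=0x2AD
Completed: cp=U+02AD (starts at byte 7)
Byte[9]=75: 1-byte ASCII. cp=U+0075
Byte[10]=F0: 4-byte lead, need 3 cont bytes. acc=0x0
Byte[11]=A8: continuation. acc=(acc<<6)|0x28=0x28
Byte[12]=80: continuation. acc=(acc<<6)|0x00=0xA00
Byte[13]=AC: continuation. acc=(acc<<6)|0x2C=0x2802C
Completed: cp=U+2802C (starts at byte 10)
Byte[14]=DA: 2-byte lead, need 1 cont bytes. acc=0x1A
Byte[15]=8F: continuation. acc=(acc<<6)|0x0F=0x68F
Completed: cp=U+068F (starts at byte 14)

Answer: 0 3 4 7 9 10 14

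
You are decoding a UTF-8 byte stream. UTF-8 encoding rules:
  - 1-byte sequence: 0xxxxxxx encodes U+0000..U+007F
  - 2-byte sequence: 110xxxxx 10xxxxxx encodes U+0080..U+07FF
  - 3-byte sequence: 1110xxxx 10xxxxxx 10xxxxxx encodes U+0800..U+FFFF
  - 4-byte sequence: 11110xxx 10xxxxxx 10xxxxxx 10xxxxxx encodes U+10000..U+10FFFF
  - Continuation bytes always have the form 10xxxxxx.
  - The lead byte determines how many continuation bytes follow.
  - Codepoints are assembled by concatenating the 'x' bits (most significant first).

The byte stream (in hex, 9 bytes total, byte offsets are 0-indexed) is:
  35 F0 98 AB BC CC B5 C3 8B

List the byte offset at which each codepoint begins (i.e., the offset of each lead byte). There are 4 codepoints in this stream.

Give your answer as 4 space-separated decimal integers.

Answer: 0 1 5 7

Derivation:
Byte[0]=35: 1-byte ASCII. cp=U+0035
Byte[1]=F0: 4-byte lead, need 3 cont bytes. acc=0x0
Byte[2]=98: continuation. acc=(acc<<6)|0x18=0x18
Byte[3]=AB: continuation. acc=(acc<<6)|0x2B=0x62B
Byte[4]=BC: continuation. acc=(acc<<6)|0x3C=0x18AFC
Completed: cp=U+18AFC (starts at byte 1)
Byte[5]=CC: 2-byte lead, need 1 cont bytes. acc=0xC
Byte[6]=B5: continuation. acc=(acc<<6)|0x35=0x335
Completed: cp=U+0335 (starts at byte 5)
Byte[7]=C3: 2-byte lead, need 1 cont bytes. acc=0x3
Byte[8]=8B: continuation. acc=(acc<<6)|0x0B=0xCB
Completed: cp=U+00CB (starts at byte 7)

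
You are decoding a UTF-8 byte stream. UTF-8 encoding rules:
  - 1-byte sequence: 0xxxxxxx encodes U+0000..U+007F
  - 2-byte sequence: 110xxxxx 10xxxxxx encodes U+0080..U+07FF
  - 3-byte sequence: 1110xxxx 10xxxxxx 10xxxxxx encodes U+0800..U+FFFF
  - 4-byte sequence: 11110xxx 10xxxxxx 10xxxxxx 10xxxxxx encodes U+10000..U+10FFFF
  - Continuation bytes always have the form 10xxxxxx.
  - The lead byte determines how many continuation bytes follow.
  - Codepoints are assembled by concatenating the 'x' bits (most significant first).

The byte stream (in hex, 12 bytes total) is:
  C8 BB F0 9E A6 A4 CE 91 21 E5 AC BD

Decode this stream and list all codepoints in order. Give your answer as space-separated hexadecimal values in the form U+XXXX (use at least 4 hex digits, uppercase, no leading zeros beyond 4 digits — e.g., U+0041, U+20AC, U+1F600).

Byte[0]=C8: 2-byte lead, need 1 cont bytes. acc=0x8
Byte[1]=BB: continuation. acc=(acc<<6)|0x3B=0x23B
Completed: cp=U+023B (starts at byte 0)
Byte[2]=F0: 4-byte lead, need 3 cont bytes. acc=0x0
Byte[3]=9E: continuation. acc=(acc<<6)|0x1E=0x1E
Byte[4]=A6: continuation. acc=(acc<<6)|0x26=0x7A6
Byte[5]=A4: continuation. acc=(acc<<6)|0x24=0x1E9A4
Completed: cp=U+1E9A4 (starts at byte 2)
Byte[6]=CE: 2-byte lead, need 1 cont bytes. acc=0xE
Byte[7]=91: continuation. acc=(acc<<6)|0x11=0x391
Completed: cp=U+0391 (starts at byte 6)
Byte[8]=21: 1-byte ASCII. cp=U+0021
Byte[9]=E5: 3-byte lead, need 2 cont bytes. acc=0x5
Byte[10]=AC: continuation. acc=(acc<<6)|0x2C=0x16C
Byte[11]=BD: continuation. acc=(acc<<6)|0x3D=0x5B3D
Completed: cp=U+5B3D (starts at byte 9)

Answer: U+023B U+1E9A4 U+0391 U+0021 U+5B3D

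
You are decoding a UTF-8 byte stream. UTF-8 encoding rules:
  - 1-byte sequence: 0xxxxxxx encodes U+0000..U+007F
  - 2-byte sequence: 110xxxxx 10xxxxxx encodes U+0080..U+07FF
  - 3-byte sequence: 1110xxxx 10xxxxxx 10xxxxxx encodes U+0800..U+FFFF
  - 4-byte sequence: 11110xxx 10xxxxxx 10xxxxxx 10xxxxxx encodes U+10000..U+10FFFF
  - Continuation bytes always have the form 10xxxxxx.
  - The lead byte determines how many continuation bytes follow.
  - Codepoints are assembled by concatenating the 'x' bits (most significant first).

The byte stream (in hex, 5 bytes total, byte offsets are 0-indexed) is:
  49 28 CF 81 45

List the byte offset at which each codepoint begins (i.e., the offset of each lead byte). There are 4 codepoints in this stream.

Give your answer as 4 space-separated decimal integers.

Byte[0]=49: 1-byte ASCII. cp=U+0049
Byte[1]=28: 1-byte ASCII. cp=U+0028
Byte[2]=CF: 2-byte lead, need 1 cont bytes. acc=0xF
Byte[3]=81: continuation. acc=(acc<<6)|0x01=0x3C1
Completed: cp=U+03C1 (starts at byte 2)
Byte[4]=45: 1-byte ASCII. cp=U+0045

Answer: 0 1 2 4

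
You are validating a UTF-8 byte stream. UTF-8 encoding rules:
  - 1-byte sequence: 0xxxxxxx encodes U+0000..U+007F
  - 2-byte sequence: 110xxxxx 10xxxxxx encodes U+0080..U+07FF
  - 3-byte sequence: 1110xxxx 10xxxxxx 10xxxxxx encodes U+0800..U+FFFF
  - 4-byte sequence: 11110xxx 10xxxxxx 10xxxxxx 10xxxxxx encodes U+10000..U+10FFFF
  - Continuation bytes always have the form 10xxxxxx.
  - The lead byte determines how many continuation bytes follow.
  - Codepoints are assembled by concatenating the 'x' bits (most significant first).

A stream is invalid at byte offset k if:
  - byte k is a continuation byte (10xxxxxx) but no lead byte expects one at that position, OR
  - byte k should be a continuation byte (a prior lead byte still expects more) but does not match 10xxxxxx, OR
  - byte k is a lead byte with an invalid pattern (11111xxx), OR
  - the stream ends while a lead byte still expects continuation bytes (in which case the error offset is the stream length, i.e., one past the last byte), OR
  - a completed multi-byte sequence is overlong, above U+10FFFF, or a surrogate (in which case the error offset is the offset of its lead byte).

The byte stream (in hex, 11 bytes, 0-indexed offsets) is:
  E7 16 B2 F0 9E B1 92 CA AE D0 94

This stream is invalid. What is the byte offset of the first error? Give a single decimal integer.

Answer: 1

Derivation:
Byte[0]=E7: 3-byte lead, need 2 cont bytes. acc=0x7
Byte[1]=16: expected 10xxxxxx continuation. INVALID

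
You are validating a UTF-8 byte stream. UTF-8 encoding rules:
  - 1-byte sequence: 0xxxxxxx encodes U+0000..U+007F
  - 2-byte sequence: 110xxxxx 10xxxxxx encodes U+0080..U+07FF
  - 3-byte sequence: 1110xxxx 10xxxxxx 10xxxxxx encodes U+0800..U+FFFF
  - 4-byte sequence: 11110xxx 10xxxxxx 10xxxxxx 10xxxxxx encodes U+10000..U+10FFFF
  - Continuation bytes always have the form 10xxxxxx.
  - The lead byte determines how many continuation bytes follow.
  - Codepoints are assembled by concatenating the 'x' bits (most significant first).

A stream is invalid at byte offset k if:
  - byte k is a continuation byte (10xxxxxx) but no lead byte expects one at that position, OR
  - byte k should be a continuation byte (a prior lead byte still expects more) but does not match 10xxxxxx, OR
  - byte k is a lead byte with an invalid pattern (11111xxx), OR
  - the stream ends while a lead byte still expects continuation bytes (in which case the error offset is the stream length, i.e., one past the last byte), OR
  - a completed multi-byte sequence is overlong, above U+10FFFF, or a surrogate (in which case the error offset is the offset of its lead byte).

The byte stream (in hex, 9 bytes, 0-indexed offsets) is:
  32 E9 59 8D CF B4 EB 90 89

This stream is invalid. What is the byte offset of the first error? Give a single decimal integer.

Byte[0]=32: 1-byte ASCII. cp=U+0032
Byte[1]=E9: 3-byte lead, need 2 cont bytes. acc=0x9
Byte[2]=59: expected 10xxxxxx continuation. INVALID

Answer: 2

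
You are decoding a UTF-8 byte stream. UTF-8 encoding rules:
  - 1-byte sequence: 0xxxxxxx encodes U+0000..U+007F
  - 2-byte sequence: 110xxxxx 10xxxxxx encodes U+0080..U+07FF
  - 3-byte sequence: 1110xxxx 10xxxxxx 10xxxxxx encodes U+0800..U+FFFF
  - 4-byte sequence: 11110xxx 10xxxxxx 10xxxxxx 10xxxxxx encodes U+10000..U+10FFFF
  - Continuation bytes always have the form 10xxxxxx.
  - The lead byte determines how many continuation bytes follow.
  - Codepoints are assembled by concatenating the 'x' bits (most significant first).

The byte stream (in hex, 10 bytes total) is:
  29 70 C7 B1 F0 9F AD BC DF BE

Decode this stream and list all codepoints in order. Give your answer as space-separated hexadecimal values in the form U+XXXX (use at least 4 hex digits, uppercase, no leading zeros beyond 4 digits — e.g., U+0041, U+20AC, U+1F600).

Answer: U+0029 U+0070 U+01F1 U+1FB7C U+07FE

Derivation:
Byte[0]=29: 1-byte ASCII. cp=U+0029
Byte[1]=70: 1-byte ASCII. cp=U+0070
Byte[2]=C7: 2-byte lead, need 1 cont bytes. acc=0x7
Byte[3]=B1: continuation. acc=(acc<<6)|0x31=0x1F1
Completed: cp=U+01F1 (starts at byte 2)
Byte[4]=F0: 4-byte lead, need 3 cont bytes. acc=0x0
Byte[5]=9F: continuation. acc=(acc<<6)|0x1F=0x1F
Byte[6]=AD: continuation. acc=(acc<<6)|0x2D=0x7ED
Byte[7]=BC: continuation. acc=(acc<<6)|0x3C=0x1FB7C
Completed: cp=U+1FB7C (starts at byte 4)
Byte[8]=DF: 2-byte lead, need 1 cont bytes. acc=0x1F
Byte[9]=BE: continuation. acc=(acc<<6)|0x3E=0x7FE
Completed: cp=U+07FE (starts at byte 8)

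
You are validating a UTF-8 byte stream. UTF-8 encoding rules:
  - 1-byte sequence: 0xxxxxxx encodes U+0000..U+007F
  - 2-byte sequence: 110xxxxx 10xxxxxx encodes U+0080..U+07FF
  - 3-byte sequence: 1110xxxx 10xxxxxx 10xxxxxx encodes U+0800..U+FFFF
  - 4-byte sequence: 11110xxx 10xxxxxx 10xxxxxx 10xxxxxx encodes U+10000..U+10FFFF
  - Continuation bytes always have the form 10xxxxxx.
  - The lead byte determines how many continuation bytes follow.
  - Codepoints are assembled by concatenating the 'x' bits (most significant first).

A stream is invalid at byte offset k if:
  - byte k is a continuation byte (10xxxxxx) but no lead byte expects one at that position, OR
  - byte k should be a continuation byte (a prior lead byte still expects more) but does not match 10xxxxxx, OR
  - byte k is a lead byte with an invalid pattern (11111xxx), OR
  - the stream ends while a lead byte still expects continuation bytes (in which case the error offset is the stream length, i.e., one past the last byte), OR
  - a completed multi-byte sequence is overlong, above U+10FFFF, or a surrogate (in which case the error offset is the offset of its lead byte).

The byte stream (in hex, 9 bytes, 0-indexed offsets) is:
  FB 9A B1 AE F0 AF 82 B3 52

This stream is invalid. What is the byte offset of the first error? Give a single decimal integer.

Byte[0]=FB: INVALID lead byte (not 0xxx/110x/1110/11110)

Answer: 0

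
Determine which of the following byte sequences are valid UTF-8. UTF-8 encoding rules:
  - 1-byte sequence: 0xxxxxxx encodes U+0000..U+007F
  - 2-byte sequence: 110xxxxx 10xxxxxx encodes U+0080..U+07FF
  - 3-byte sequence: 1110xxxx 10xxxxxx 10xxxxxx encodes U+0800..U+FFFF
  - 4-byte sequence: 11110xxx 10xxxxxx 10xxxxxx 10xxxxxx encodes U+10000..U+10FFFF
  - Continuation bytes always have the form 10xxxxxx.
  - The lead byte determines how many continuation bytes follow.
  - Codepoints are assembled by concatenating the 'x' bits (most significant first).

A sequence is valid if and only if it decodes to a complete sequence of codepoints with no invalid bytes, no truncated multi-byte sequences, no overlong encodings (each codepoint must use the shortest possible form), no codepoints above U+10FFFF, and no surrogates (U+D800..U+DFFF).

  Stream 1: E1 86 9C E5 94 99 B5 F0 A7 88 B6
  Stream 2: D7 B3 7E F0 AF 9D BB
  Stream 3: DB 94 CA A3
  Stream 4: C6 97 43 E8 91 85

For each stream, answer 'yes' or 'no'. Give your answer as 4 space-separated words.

Stream 1: error at byte offset 6. INVALID
Stream 2: decodes cleanly. VALID
Stream 3: decodes cleanly. VALID
Stream 4: decodes cleanly. VALID

Answer: no yes yes yes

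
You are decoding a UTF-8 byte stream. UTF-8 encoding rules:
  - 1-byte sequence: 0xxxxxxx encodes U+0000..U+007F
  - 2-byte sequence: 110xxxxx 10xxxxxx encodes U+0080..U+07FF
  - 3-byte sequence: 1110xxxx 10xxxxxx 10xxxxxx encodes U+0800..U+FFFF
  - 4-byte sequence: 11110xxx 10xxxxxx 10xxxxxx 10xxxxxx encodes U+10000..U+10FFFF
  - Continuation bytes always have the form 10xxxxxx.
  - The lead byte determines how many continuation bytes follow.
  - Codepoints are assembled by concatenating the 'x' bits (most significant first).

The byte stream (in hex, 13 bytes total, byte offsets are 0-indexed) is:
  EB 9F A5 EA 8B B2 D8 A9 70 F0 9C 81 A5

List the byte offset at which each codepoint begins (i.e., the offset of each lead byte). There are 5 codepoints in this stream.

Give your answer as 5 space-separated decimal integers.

Byte[0]=EB: 3-byte lead, need 2 cont bytes. acc=0xB
Byte[1]=9F: continuation. acc=(acc<<6)|0x1F=0x2DF
Byte[2]=A5: continuation. acc=(acc<<6)|0x25=0xB7E5
Completed: cp=U+B7E5 (starts at byte 0)
Byte[3]=EA: 3-byte lead, need 2 cont bytes. acc=0xA
Byte[4]=8B: continuation. acc=(acc<<6)|0x0B=0x28B
Byte[5]=B2: continuation. acc=(acc<<6)|0x32=0xA2F2
Completed: cp=U+A2F2 (starts at byte 3)
Byte[6]=D8: 2-byte lead, need 1 cont bytes. acc=0x18
Byte[7]=A9: continuation. acc=(acc<<6)|0x29=0x629
Completed: cp=U+0629 (starts at byte 6)
Byte[8]=70: 1-byte ASCII. cp=U+0070
Byte[9]=F0: 4-byte lead, need 3 cont bytes. acc=0x0
Byte[10]=9C: continuation. acc=(acc<<6)|0x1C=0x1C
Byte[11]=81: continuation. acc=(acc<<6)|0x01=0x701
Byte[12]=A5: continuation. acc=(acc<<6)|0x25=0x1C065
Completed: cp=U+1C065 (starts at byte 9)

Answer: 0 3 6 8 9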